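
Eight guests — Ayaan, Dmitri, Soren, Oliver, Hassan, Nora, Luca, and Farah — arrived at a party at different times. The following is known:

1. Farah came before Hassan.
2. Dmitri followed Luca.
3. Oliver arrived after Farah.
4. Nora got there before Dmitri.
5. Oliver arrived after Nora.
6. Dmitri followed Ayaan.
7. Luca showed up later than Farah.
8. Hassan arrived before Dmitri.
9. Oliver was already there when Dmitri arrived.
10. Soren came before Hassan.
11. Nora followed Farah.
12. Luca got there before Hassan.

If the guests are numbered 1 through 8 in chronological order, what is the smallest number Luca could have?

Farah must come before Luca — 1 forced predecessor.
Nothing else is forced ahead of Luca, so their earliest slot is position 1 + 1 = 2.

2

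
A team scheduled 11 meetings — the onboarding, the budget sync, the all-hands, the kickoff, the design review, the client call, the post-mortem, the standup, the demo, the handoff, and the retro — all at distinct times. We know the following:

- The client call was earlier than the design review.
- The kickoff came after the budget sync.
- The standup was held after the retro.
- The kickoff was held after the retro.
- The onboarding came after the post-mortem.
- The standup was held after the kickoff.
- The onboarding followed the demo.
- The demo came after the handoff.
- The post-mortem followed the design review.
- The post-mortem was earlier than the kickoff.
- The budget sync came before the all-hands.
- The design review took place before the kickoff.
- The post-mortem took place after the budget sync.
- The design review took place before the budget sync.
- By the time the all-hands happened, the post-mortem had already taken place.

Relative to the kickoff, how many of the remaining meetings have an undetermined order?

4

Forced before the kickoff: the budget sync, the client call, the design review, the post-mortem, and the retro; forced after the kickoff: the standup.
That leaves the all-hands, the demo, the handoff, and the onboarding with no forced order relative to the kickoff — 4.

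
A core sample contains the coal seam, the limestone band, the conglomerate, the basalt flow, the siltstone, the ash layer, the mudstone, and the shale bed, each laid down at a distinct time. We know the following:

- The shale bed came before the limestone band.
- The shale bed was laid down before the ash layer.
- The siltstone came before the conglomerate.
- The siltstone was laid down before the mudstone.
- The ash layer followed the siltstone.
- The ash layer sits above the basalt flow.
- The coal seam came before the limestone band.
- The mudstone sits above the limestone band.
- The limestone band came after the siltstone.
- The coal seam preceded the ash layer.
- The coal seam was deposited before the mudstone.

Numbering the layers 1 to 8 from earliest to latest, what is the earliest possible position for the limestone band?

The coal seam, the shale bed, and the siltstone must all come before the limestone band — 3 forced predecessors.
Nothing else is forced ahead of the limestone band, so its earliest slot is position 3 + 1 = 4.

4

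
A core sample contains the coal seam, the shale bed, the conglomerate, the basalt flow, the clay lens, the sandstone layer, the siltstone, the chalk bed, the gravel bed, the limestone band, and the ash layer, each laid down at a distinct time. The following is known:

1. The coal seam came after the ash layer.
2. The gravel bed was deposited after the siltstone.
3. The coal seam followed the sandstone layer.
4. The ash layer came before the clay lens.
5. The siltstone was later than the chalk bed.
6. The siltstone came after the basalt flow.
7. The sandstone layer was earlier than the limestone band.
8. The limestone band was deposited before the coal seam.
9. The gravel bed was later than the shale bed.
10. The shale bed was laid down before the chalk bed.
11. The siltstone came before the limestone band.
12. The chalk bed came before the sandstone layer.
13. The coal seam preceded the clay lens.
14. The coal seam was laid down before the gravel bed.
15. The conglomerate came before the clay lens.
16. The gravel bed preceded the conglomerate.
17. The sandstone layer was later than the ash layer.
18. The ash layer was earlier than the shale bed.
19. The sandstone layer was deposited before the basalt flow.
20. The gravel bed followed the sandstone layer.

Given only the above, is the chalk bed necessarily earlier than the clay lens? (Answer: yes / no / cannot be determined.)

Chain the constraints: the chalk bed → the sandstone layer → the coal seam → the clay lens. Each link is directly stated, so the chalk bed comes before the clay lens.

yes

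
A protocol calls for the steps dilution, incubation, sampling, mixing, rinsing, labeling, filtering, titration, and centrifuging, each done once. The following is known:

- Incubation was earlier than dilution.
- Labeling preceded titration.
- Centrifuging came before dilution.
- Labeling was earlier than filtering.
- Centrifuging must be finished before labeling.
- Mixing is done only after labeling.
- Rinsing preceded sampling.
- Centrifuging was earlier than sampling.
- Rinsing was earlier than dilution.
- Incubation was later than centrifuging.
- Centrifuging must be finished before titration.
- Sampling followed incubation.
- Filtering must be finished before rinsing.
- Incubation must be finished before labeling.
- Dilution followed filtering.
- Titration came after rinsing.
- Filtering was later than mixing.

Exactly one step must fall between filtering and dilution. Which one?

rinsing

Tracing the constraints gives filtering → rinsing → dilution, so rinsing sits after filtering and before dilution.
No other step is forced both after filtering and before dilution.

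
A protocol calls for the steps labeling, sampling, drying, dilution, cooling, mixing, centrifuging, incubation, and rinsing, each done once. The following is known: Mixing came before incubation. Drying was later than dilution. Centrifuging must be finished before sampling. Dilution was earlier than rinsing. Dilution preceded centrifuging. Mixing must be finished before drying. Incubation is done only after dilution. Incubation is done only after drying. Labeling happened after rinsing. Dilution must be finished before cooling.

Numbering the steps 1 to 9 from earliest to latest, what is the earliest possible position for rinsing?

Dilution must come before rinsing — 1 forced predecessor.
Nothing else is forced ahead of rinsing, so its earliest slot is position 1 + 1 = 2.

2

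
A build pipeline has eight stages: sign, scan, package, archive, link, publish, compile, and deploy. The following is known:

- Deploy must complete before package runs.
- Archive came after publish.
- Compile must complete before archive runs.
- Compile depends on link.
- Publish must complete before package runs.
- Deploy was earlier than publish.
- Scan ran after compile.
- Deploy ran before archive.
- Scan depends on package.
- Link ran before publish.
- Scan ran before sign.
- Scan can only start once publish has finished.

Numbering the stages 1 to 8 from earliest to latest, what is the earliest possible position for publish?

3

Deploy and link must both come before publish — 2 forced predecessors.
Nothing else is forced ahead of publish, so its earliest slot is position 2 + 1 = 3.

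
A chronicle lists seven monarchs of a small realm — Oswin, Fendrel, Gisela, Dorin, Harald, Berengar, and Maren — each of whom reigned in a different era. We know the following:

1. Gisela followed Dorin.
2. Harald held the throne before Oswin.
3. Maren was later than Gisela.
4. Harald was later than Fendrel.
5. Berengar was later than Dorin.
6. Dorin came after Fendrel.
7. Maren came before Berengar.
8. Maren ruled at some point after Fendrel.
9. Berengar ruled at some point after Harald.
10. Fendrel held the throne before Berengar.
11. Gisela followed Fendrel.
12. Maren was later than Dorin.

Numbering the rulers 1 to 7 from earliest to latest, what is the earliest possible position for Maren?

4

Dorin, Fendrel, and Gisela must all come before Maren — 3 forced predecessors.
Nothing else is forced ahead of Maren, so their earliest slot is position 3 + 1 = 4.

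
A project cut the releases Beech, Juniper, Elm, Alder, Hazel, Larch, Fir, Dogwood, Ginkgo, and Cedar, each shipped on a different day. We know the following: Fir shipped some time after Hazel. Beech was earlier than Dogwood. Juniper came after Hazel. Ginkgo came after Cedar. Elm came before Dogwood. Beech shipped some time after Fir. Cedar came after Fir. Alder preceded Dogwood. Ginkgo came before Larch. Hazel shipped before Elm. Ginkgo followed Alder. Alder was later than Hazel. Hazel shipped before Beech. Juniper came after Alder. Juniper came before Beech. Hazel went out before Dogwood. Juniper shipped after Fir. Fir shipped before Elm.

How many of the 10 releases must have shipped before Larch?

Directly stated before Larch: Ginkgo.
Alder reaches Larch via Alder → Ginkgo → Larch.
Cedar reaches Larch via Cedar → Ginkgo → Larch.
Fir reaches Larch via Fir → Cedar → Ginkgo → Larch.
Likewise Hazel reaches Larch by chaining the stated constraints.
No chain forces Beech (or any of the others) ahead of Larch.
That's Alder, Cedar, Fir, Ginkgo, and Hazel — 5 in all.

5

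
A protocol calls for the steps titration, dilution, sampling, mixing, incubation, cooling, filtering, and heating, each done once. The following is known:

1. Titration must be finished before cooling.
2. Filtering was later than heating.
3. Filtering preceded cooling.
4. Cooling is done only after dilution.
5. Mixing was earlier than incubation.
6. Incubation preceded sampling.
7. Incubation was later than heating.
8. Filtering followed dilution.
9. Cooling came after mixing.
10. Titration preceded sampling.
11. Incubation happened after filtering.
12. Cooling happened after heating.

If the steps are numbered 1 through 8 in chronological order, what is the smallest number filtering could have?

Dilution and heating must both come before filtering — 2 forced predecessors.
Nothing else is forced ahead of filtering, so its earliest slot is position 2 + 1 = 3.

3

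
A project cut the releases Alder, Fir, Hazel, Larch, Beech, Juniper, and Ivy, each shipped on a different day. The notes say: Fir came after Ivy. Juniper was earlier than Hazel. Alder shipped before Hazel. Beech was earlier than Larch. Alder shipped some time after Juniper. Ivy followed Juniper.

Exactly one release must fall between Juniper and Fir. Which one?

Ivy

Tracing the constraints gives Juniper → Ivy → Fir, so Ivy sits after Juniper and before Fir.
No other release is forced both after Juniper and before Fir.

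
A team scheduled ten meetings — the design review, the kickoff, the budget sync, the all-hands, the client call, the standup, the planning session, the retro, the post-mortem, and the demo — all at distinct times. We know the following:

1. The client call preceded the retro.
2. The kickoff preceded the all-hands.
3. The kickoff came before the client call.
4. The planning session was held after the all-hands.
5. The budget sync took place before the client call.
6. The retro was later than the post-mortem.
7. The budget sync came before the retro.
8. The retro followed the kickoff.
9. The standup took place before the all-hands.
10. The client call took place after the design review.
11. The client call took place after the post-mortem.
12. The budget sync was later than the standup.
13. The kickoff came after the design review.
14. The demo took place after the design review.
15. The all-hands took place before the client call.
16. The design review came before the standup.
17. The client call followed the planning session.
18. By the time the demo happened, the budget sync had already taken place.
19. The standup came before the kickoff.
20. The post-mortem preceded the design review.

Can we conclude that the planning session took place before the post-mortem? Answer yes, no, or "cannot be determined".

no

Tracing the constraints gives the post-mortem → the design review → the standup → the all-hands → the planning session, so the post-mortem must come before the planning session.
That means the planning session cannot be before the post-mortem.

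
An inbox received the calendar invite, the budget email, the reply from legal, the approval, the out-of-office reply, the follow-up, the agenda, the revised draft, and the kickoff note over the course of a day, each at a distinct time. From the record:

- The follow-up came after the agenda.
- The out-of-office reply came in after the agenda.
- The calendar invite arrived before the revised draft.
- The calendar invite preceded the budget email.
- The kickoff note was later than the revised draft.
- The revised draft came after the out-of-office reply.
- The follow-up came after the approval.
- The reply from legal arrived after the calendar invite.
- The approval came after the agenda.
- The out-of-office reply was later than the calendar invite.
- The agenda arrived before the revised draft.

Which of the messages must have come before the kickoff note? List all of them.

Directly stated before the kickoff note: the revised draft.
The agenda reaches the kickoff note via the agenda → the revised draft → the kickoff note.
The calendar invite reaches the kickoff note via the calendar invite → the revised draft → the kickoff note.
The out-of-office reply reaches the kickoff note via the out-of-office reply → the revised draft → the kickoff note.
No chain forces the approval (or any of the others) ahead of the kickoff note.

the agenda, the calendar invite, the out-of-office reply, the revised draft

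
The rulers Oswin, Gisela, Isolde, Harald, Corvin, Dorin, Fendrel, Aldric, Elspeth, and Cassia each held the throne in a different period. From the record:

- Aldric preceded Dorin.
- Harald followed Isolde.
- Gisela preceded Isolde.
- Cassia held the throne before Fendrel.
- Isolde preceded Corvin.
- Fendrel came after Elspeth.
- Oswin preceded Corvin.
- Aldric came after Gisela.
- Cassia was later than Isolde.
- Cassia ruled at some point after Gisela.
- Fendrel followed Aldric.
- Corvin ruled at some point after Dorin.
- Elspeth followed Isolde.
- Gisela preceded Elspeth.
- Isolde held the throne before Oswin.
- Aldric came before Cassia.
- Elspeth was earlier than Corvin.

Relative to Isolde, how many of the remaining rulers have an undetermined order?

2

Forced before Isolde: Gisela; forced after Isolde: Cassia, Corvin, Elspeth, Fendrel, Harald, and Oswin.
That leaves Aldric and Dorin with no forced order relative to Isolde — 2.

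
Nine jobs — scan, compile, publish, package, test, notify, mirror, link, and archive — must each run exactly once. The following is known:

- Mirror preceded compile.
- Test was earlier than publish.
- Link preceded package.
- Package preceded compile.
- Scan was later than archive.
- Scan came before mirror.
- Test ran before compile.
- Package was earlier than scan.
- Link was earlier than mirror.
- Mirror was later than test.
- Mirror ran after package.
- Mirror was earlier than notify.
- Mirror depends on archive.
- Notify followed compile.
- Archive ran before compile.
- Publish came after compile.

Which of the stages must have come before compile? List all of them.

Directly stated before compile: archive, mirror, package, and test.
Link reaches compile via link → package → compile.
Scan reaches compile via scan → mirror → compile.

archive, link, mirror, package, scan, test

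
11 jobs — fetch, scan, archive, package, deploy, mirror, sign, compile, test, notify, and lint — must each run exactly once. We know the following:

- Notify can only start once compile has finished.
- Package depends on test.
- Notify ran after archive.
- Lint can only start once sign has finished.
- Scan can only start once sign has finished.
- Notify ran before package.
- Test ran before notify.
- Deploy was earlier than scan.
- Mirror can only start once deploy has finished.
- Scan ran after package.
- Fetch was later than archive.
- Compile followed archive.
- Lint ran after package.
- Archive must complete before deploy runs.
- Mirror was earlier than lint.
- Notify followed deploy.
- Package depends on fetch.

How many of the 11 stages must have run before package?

6

Directly stated before package: fetch, notify, and test.
Archive reaches package via archive → fetch → package.
Compile reaches package via compile → notify → package.
Deploy reaches package via deploy → notify → package.
That's archive, compile, deploy, fetch, notify, and test — 6 in all.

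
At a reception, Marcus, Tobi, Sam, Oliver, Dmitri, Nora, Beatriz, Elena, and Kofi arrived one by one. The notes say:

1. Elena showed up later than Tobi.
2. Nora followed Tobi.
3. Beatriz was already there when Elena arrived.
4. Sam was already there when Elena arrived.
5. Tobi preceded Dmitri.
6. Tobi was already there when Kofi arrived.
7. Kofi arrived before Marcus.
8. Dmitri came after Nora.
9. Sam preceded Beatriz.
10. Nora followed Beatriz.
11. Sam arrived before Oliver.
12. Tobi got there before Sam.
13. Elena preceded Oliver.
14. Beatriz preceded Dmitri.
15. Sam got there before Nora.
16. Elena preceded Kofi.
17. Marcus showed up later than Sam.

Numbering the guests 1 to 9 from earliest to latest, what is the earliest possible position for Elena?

Beatriz, Sam, and Tobi must all come before Elena — 3 forced predecessors.
Nothing else is forced ahead of Elena, so their earliest slot is position 3 + 1 = 4.

4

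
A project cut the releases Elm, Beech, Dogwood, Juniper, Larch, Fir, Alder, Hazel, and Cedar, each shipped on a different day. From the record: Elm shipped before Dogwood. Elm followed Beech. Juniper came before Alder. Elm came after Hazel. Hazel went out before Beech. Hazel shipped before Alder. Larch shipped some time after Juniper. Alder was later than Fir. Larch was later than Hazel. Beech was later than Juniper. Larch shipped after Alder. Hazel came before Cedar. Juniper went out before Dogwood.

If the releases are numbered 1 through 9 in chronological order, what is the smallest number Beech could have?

3

Hazel and Juniper must both come before Beech — 2 forced predecessors.
Nothing else is forced ahead of Beech, so its earliest slot is position 2 + 1 = 3.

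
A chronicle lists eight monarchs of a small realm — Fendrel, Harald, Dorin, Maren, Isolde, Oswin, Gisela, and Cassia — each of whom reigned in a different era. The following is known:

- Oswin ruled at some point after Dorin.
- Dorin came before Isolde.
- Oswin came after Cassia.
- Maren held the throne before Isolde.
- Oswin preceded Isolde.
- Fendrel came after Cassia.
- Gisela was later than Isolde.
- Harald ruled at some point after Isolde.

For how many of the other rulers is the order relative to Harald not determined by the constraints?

2

Forced before Harald: Cassia, Dorin, Isolde, Maren, and Oswin.
That leaves Fendrel and Gisela with no forced order relative to Harald — 2.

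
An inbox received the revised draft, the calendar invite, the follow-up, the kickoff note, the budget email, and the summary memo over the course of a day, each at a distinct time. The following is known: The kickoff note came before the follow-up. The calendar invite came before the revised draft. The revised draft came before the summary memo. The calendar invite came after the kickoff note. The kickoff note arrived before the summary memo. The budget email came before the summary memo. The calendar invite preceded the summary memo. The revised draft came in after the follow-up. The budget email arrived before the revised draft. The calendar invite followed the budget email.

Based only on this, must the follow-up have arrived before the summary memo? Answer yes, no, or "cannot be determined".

yes

Chain the constraints: the follow-up → the revised draft → the summary memo. Each link is directly stated, so the follow-up comes before the summary memo.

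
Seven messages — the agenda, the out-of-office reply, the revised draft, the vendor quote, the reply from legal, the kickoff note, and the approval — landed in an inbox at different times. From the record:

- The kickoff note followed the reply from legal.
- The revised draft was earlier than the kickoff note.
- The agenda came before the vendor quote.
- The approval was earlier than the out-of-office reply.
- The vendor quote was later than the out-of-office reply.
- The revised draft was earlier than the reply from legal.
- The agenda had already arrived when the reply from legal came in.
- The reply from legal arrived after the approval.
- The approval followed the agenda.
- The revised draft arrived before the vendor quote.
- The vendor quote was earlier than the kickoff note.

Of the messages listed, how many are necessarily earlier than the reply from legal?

Directly stated before the reply from legal: the agenda, the approval, and the revised draft.
That's the agenda, the approval, and the revised draft — 3 in all.

3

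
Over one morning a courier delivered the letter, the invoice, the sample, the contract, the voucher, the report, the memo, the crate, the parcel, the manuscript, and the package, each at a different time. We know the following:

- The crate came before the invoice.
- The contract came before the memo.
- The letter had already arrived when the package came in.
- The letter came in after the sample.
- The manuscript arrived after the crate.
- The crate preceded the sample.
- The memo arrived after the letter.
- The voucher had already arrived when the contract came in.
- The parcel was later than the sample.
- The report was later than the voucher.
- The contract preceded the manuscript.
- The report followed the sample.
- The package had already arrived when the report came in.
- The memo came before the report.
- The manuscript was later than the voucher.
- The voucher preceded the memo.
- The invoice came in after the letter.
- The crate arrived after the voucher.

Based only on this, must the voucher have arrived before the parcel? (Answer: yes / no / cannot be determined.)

yes

Chain the constraints: the voucher → the crate → the sample → the parcel. Each link is directly stated, so the voucher comes before the parcel.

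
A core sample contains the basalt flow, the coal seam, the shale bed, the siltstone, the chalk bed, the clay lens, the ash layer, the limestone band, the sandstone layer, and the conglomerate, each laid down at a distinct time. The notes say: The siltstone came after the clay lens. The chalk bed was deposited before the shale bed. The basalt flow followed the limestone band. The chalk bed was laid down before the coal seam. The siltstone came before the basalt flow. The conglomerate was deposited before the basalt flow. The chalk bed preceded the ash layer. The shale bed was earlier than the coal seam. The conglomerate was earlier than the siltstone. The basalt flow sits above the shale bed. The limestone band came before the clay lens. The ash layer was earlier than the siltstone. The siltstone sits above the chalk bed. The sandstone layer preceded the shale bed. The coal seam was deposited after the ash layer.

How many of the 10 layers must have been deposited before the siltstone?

5

Directly stated before the siltstone: the ash layer, the chalk bed, the clay lens, and the conglomerate.
The limestone band reaches the siltstone via the limestone band → the clay lens → the siltstone.
No chain forces the basalt flow (or any of the others) ahead of the siltstone.
That's the ash layer, the chalk bed, the clay lens, the conglomerate, and the limestone band — 5 in all.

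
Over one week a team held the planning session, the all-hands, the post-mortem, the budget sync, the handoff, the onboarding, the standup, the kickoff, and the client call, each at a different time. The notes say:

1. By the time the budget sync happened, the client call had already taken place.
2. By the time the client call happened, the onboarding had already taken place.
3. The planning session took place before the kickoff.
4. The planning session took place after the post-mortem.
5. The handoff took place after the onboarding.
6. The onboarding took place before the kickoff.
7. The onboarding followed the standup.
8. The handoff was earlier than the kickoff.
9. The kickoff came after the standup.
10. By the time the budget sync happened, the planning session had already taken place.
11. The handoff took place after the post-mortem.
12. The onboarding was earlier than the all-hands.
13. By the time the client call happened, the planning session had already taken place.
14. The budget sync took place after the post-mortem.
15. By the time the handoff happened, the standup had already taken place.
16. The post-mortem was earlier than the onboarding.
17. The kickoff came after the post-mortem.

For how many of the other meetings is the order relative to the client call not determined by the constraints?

Forced before the client call: the onboarding, the planning session, the post-mortem, and the standup; forced after the client call: the budget sync.
That leaves the all-hands, the handoff, and the kickoff with no forced order relative to the client call — 3.

3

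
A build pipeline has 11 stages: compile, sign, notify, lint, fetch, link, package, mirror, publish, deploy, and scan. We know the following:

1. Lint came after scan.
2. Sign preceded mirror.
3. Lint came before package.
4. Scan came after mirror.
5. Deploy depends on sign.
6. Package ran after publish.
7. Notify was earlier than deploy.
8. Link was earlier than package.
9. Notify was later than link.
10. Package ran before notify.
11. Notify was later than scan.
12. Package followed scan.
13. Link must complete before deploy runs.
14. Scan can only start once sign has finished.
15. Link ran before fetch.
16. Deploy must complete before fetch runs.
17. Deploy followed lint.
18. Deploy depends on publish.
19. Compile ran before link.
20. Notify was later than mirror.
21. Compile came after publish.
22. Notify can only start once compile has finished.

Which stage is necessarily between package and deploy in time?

notify

Tracing the constraints gives package → notify → deploy, so notify sits after package and before deploy.
No other stage is forced both after package and before deploy.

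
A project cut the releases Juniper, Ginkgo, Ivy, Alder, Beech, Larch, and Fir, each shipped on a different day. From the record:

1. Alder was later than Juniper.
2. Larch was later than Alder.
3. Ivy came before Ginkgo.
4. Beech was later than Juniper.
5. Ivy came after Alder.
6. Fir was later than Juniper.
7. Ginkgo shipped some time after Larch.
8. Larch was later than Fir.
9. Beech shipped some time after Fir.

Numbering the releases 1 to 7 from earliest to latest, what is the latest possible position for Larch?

Larch must come before Ginkgo — 1 release forced after it.
Everything else can be placed before Larch in some valid order, so Larch can sit as late as position 7 − 1 = 6.

6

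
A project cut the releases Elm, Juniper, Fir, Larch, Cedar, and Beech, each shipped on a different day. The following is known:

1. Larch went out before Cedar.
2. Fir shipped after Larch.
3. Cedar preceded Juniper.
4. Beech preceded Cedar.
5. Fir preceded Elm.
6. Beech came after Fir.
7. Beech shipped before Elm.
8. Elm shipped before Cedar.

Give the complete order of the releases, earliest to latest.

Larch, Fir, Beech, Elm, Cedar, Juniper

The constraints fix every adjacent pair, so only one ordering works:
Larch → Fir → Beech → Elm → Cedar → Juniper.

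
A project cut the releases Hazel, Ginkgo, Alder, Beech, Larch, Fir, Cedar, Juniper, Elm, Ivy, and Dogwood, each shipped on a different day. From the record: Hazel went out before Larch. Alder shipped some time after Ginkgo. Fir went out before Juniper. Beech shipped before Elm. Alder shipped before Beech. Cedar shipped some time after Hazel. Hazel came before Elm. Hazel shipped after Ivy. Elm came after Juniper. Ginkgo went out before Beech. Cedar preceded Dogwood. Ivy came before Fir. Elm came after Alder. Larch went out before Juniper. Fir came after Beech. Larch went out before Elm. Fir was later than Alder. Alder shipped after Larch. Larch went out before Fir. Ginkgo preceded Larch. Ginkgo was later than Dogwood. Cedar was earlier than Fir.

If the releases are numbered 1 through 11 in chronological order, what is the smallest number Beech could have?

8

Alder, Cedar, Dogwood, Ginkgo, Hazel, Ivy, and Larch must all come before Beech — 7 forced predecessors.
Nothing else is forced ahead of Beech, so its earliest slot is position 7 + 1 = 8.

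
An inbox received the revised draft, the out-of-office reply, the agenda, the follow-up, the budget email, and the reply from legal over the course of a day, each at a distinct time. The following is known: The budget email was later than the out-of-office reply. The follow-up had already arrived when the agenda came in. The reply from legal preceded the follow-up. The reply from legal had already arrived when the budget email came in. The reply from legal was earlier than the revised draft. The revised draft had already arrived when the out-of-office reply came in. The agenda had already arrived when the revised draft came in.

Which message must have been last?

Every other message has a chain of constraints placing it before the budget email, so the budget email is last.

the budget email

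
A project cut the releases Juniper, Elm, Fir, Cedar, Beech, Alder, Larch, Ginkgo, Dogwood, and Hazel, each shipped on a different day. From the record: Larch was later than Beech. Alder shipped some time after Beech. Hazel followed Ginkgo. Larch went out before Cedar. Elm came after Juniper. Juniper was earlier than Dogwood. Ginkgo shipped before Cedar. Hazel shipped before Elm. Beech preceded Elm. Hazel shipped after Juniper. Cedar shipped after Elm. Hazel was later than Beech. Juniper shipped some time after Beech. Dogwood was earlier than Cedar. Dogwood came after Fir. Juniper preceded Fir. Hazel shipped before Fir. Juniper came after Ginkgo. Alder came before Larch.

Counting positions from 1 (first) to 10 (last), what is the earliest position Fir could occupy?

Beech, Ginkgo, Hazel, and Juniper must all come before Fir — 4 forced predecessors.
Nothing else is forced ahead of Fir, so its earliest slot is position 4 + 1 = 5.

5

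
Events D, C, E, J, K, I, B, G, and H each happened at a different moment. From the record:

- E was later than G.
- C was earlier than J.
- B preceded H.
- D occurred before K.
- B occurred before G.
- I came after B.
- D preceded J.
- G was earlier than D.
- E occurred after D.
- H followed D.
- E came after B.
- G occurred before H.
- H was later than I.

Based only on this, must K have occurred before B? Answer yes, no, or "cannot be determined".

Tracing the constraints gives B → G → D → K, so B must come before K.
That means K cannot be before B.

no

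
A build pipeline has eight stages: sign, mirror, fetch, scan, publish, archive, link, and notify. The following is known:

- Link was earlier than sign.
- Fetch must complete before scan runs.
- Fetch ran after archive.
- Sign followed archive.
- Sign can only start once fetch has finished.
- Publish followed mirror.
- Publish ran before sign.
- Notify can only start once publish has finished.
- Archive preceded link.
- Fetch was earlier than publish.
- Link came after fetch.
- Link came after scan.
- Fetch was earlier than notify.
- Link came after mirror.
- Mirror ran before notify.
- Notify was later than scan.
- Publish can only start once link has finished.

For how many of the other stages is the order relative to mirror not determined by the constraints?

3

Forced after mirror: link, notify, publish, and sign.
That leaves archive, fetch, and scan with no forced order relative to mirror — 3.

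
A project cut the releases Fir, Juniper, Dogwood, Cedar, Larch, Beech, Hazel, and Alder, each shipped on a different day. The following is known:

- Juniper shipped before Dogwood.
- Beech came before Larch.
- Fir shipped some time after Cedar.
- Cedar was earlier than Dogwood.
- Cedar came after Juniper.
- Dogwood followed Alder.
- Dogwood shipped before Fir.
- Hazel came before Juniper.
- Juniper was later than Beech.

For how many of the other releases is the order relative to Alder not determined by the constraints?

5

Forced after Alder: Dogwood and Fir.
That leaves Beech, Cedar, Hazel, Juniper, and Larch with no forced order relative to Alder — 5.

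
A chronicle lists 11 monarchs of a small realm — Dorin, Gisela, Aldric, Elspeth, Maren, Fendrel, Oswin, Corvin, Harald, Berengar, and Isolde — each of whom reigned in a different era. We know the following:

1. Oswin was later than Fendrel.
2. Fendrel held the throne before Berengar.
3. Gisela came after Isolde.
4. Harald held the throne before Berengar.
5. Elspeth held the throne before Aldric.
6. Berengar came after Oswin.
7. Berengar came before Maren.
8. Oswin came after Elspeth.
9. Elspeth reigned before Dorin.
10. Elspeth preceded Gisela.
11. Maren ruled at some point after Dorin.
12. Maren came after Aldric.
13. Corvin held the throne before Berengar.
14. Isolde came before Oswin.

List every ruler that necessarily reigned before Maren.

Aldric, Berengar, Corvin, Dorin, Elspeth, Fendrel, Harald, Isolde, Oswin

Directly stated before Maren: Aldric, Berengar, and Dorin.
Corvin reaches Maren via Corvin → Berengar → Maren.
Elspeth reaches Maren via Elspeth → Dorin → Maren.
Fendrel reaches Maren via Fendrel → Berengar → Maren.
Likewise Harald, Isolde, and Oswin each reach Maren by chaining the stated constraints.
No chain forces Gisela ahead of Maren.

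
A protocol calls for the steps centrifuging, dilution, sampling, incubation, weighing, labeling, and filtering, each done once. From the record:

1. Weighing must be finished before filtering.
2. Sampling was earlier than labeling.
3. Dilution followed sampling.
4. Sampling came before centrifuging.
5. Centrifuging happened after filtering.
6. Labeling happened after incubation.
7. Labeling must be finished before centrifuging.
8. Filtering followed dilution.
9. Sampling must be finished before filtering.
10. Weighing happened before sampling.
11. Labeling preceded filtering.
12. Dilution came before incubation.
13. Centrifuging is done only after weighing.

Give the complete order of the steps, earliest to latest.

weighing, sampling, dilution, incubation, labeling, filtering, centrifuging

The constraints fix every adjacent pair, so only one ordering works:
weighing → sampling → dilution → incubation → labeling → filtering → centrifuging.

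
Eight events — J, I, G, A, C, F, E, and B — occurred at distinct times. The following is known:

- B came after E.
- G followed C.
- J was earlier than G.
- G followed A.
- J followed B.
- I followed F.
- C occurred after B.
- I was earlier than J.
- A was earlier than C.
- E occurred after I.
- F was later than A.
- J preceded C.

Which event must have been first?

A

A has a chain of constraints placing it before every other event, so A must be first.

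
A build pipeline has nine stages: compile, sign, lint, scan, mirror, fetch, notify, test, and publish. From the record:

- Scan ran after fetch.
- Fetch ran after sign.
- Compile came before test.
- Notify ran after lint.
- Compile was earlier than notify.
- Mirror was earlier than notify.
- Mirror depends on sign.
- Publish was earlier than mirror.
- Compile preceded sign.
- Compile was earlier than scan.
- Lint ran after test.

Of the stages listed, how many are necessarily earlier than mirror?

3

Directly stated before mirror: publish and sign.
Compile reaches mirror via compile → sign → mirror.
No chain forces test (or any of the others) ahead of mirror.
That's compile, publish, and sign — 3 in all.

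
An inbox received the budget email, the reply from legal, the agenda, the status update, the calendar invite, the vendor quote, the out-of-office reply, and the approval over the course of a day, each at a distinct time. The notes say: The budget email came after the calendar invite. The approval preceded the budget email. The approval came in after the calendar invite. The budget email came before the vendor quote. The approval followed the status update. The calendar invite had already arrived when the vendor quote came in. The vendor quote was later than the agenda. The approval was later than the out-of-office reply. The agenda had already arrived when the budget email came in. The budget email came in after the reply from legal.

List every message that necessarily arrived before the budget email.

the agenda, the approval, the calendar invite, the out-of-office reply, the reply from legal, the status update

Directly stated before the budget email: the agenda, the approval, the calendar invite, and the reply from legal.
The out-of-office reply reaches the budget email via the out-of-office reply → the approval → the budget email.
The status update reaches the budget email via the status update → the approval → the budget email.
No chain forces the vendor quote ahead of the budget email.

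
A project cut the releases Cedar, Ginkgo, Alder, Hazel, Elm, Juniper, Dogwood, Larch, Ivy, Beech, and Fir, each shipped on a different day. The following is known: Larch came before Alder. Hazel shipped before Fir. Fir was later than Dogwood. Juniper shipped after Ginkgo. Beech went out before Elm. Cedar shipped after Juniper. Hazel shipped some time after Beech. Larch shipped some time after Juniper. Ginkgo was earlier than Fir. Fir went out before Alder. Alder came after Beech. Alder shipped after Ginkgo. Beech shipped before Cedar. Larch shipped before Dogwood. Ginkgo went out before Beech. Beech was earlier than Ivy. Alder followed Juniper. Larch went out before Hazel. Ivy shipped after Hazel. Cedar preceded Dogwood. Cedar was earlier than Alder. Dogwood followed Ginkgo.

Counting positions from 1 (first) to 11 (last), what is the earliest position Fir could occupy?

8

Beech, Cedar, Dogwood, Ginkgo, Hazel, Juniper, and Larch must all come before Fir — 7 forced predecessors.
Nothing else is forced ahead of Fir, so its earliest slot is position 7 + 1 = 8.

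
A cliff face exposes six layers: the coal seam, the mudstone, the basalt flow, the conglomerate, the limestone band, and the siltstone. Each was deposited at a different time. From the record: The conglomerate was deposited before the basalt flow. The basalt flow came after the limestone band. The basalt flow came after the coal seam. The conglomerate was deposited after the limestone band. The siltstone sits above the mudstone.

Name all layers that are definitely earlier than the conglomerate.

Directly stated before the conglomerate: the limestone band.
No chain forces the mudstone (or any of the others) ahead of the conglomerate.

the limestone band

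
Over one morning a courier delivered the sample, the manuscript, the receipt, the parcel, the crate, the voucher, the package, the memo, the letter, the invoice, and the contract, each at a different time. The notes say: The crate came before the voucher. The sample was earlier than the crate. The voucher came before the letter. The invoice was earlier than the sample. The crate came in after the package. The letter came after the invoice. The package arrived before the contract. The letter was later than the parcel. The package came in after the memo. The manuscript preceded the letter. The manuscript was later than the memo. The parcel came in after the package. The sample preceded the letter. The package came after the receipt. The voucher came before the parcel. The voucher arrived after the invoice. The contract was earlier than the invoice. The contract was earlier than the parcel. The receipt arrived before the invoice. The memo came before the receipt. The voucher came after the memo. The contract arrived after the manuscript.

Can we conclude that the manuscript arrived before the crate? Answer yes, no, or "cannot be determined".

yes

Chain the constraints: the manuscript → the contract → the invoice → the sample → the crate. Each link is directly stated, so the manuscript comes before the crate.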